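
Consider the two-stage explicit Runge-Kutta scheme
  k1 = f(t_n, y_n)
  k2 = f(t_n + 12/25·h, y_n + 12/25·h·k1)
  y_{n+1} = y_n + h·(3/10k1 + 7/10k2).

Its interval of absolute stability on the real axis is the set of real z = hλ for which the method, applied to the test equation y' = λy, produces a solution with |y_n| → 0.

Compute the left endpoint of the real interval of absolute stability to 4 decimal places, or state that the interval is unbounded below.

Set f=λy, z=hλ:
  k1=λy_n ⇒ h·k1=z·y_n;  k2=λ(1+12/25z)y_n ⇒ h·k2=z(1+12/25z)y_n
  y_{n+1}/y_n = 1 + 3/10z + 7/10z(1+12/25z) = 1 + z + 42/125z²
  so R(z) = 1 + z + 42/125z².

Solve |R(x)|<1 on ℝ⁻.
x=-0.63: |R|=0.5034
R=1: x+42/125x²=0 ⇒ x=−125/42=-2.9762; min R=1−1/(4·42/125)=0.2560>−1
Confirm numerically:
  x=-2.599: |R|=0.67061 <1
  x=-2.476: |R|=0.58387 <1
  x=-2.444: |R|=0.56297 <1
  x=-2.148: |R|=0.40227 <1
  x=-3.529: |R|=1.65549 >1
  x=-3.161: |R|=1.19629 >1
  x=-3.018: |R|=1.04240 >1
So |R|<1 on (-2.9762, 0).

z* = -2.9762.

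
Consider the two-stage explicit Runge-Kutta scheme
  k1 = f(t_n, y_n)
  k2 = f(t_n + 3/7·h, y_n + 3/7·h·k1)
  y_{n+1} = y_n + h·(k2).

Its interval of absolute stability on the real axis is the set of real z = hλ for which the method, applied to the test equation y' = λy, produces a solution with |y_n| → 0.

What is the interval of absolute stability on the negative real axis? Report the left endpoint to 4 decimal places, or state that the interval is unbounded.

On y'=λy, z=hλ:
  k1=λy_n ⇒ h·k1=z·y_n;  k2=λ(1+3/7z)y_n ⇒ h·k2=z(1+3/7z)y_n
  y_{n+1}/y_n = 1 + z(1+3/7z) = 1 + z + 3/7z²
  R(z) = 1 + z + 3/7z².

Find x<0 with |R(x)|<1.
x=-0.94: |R|=0.4387
R=1: x+3/7x²=0 ⇒ x=−7/3=-2.3333; min R=1−1/(4·3/7)=0.4167>−1
Confirm numerically:
  x=-2.109: |R|=0.79723 <1
  x=-2.022: |R|=0.73021 <1
  x=-1.168: |R|=0.41667 <1
  x=-2.744: |R|=1.48294 >1
  x=-2.396: |R|=1.06435 >1
Stable set (-2.3333, 0).

(-2.3333, 0).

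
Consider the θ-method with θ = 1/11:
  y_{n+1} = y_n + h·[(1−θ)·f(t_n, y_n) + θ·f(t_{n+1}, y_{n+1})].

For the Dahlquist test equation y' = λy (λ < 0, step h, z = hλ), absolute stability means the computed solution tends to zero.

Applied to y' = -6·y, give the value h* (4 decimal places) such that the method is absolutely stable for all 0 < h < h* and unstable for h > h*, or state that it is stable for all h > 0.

(-2.4444,0); λ=-6 ⇒ h* = (22/9)/6 = 0.4074.

Set f=λy, z=hλ:
  y_{n+1} = y_n + z·[10/11·y_n + 1/11·y_{n+1}] ⇒ (1 − 1/11z)y_{n+1} = (1 + 10/11z)y_n
  Hence R(z) = (1 + 10/11z)/(1 − 1/11z).

Find x<0 with |R(x)|<1.
x=-0.78: |R|=0.2716
R=−1: 1+10/11x = −1+1/11x ⇒ -9/11x=2 ⇒ x=2/(-9/11)=-2.4444
Confirm numerically:
  x=-1.761: |R|=0.51798 <1
  x=-1.665: |R|=0.44611 <1
  x=-1.156: |R|=0.04607 <1
  x=-2.800: |R|=1.23188 >1
  x=-2.517: |R|=1.04831 >1
  x=-2.497: |R|=1.03504 >1
So |R|<1 on (-2.4444, 0).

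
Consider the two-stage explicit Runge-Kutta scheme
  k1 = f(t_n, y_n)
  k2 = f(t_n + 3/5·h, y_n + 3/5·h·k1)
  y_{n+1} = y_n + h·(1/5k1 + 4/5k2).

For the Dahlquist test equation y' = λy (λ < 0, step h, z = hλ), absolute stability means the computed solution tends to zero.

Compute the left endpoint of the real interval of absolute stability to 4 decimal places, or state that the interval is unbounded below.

With y'=λy (z=hλ):
  k1=λy_n ⇒ h·k1=z·y_n;  k2=λ(1+3/5z)y_n ⇒ h·k2=z(1+3/5z)y_n
  y_{n+1}/y_n = 1 + 1/5z + 4/5z(1+3/5z) = 1 + z + 12/25z²
  Hence R(z) = 1 + z + 12/25z².

Boundary: |R(x)|=1, x<0.
x=-0.64: |R|=0.5566
R=1: x+12/25x²=0 ⇒ x=−25/12=-2.0833; min R=1−1/(4·12/25)=0.4792>−1
Confirm numerically:
  x=-1.923: |R|=0.85201 <1
  x=-1.160: |R|=0.48589 <1
  x=-1.125: |R|=0.48250 <1
  x=-2.681: |R|=1.76913 >1
  x=-2.364: |R|=1.31848 >1
So |R|<1 on (-2.0833, 0).

left endpoint -2.0833.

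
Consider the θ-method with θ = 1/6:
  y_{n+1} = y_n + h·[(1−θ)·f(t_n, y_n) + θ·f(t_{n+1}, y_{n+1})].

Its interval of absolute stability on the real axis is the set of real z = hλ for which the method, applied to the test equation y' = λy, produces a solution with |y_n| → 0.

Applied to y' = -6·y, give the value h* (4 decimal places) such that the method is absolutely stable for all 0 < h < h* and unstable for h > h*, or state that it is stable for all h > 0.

With y'=λy (z=hλ):
  y_{n+1} = y_n + z·[5/6·y_n + 1/6·y_{n+1}] ⇒ (1 − 1/6z)y_{n+1} = (1 + 5/6z)y_n
  ⇒ R(z) = (1 + 5/6z)/(1 − 1/6z).

Boundary: |R(x)|=1, x<0.
x=-1.54: |R|=0.2255
R=−1: 1+5/6x = −1+1/6x ⇒ -2/3x=2 ⇒ x=2/(-2/3)=-3.0000
Confirm numerically:
  x=-2.692: |R|=0.85826 <1
  x=-1.499: |R|=0.19936 <1
  x=-1.498: |R|=0.19872 <1
  x=-1.423: |R|=0.15021 <1
  x=-3.528: |R|=1.22166 >1
  x=-3.474: |R|=1.20013 >1
  x=-3.334: |R|=1.14313 >1
So |R|<1 on (-3.0000, 0).

(-3.0000,0); λ=-6 ⇒ h* = (3)/6 = 0.5000.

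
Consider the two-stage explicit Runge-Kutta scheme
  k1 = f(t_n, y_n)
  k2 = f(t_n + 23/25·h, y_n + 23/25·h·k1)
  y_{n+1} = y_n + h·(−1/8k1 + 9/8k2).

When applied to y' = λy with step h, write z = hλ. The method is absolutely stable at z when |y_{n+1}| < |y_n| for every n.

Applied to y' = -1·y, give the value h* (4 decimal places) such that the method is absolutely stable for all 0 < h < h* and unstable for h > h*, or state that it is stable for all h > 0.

(-0.9662,0); λ=-1 ⇒ h* = (200/207)/1 = 0.9662.

Test eqn y'=λy, z=hλ:
  k1=λy_n ⇒ h·k1=z·y_n;  k2=λ(1+23/25z)y_n ⇒ h·k2=z(1+23/25z)y_n
  y_{n+1}/y_n = 1 − 1/8z + 9/8z(1+23/25z) = 1 + z + 207/200z²
  ⇒ R(z) = 1 + z + 207/200z².

Need |R(x)|<1, x<0.
x=-0.31: |R|=0.7895
R=1: x+207/200x²=0 ⇒ x=−200/207=-0.9662; min R=1−1/(4·207/200)=0.7585>−1
Confirm numerically:
  x=-0.892: |R|=0.93151 <1
  x=-0.846: |R|=0.89477 <1
  x=-0.408: |R|=0.76429 <1
  x=-1.412: |R|=1.65153 >1
  x=-1.294: |R|=1.43904 >1
  x=-1.138: |R|=1.20237 >1
Interval (-0.9662, 0).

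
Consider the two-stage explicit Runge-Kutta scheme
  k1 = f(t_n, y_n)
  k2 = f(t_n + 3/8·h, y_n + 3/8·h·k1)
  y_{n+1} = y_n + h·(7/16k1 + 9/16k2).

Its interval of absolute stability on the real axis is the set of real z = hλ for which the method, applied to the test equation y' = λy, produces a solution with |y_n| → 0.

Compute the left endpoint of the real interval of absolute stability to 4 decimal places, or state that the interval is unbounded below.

Test eqn y'=λy, z=hλ:
  k1=λy_n ⇒ h·k1=z·y_n;  k2=λ(1+3/8z)y_n ⇒ h·k2=z(1+3/8z)y_n
  y_{n+1}/y_n = 1 + 7/16z + 9/16z(1+3/8z) = 1 + z + 27/128z²
  R(z) = 1 + z + 27/128z².

Solve |R(x)|<1 on ℝ⁻.
x=-1.44: |R|=0.0026
R=1: x+27/128x²=0 ⇒ x=−128/27=-4.7407; min R=1−1/(4·27/128)=-0.1852>−1
Confirm numerically:
  x=-4.002: |R|=0.37638 <1
  x=-3.660: |R|=0.16563 <1
  x=-3.128: |R|=0.06411 <1
  x=-2.659: |R|=0.16761 <1
  x=-5.061: |R|=1.34189 >1
  x=-4.998: |R|=1.27122 >1
  x=-4.808: |R|=1.06821 >1
So |R|<1 on (-4.7407, 0).

left endpoint -4.7407.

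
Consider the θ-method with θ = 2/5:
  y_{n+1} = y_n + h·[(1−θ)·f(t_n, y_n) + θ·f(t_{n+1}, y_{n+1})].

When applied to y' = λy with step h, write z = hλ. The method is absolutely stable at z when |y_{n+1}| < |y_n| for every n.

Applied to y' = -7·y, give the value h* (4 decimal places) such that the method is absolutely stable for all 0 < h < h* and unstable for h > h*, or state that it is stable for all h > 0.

On y'=λy, z=hλ:
  y_{n+1} = y_n + z·[3/5·y_n + 2/5·y_{n+1}] ⇒ (1 − 2/5z)y_{n+1} = (1 + 3/5z)y_n
  Hence R(z) = (1 + 3/5z)/(1 − 2/5z).

Boundary: |R(x)|=1, x<0.
x=-1.27: |R|=0.1578
R=−1: 1+3/5x = −1+2/5x ⇒ -1/5x=2 ⇒ x=2/(-1/5)=-10.0000
Confirm numerically:
  x=-7.362: |R|=0.86625 <1
  x=-6.708: |R|=0.82124 <1
  x=-4.102: |R|=0.55332 <1
  x=-10.427: |R|=1.01652 >1
  x=-10.036: |R|=1.00144 >1
Interval (-10.0000, 0).

(-10.0000,0); λ=-7 ⇒ h* = (10)/7 = 1.4286.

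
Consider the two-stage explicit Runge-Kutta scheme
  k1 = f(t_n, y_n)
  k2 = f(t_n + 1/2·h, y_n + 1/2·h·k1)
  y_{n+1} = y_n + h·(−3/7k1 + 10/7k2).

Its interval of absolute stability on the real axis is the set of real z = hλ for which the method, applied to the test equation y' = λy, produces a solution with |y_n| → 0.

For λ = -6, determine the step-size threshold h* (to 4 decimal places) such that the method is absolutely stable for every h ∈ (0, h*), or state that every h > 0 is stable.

(-1.4000,0); λ=-6 ⇒ h* = (7/5)/6 = 0.2333.

With y'=λy (z=hλ):
  k1=λy_n ⇒ h·k1=z·y_n;  k2=λ(1+1/2z)y_n ⇒ h·k2=z(1+1/2z)y_n
  y_{n+1}/y_n = 1 − 3/7z + 10/7z(1+1/2z) = 1 + z + 5/7z²
  ⇒ R(z) = 1 + z + 5/7z².

Boundary: |R(x)|=1, x<0.
x=-0.47: |R|=0.6878
R=1: x+5/7x²=0 ⇒ x=−7/5=-1.4000; min R=1−1/(4·5/7)=0.6500>−1
Confirm numerically:
  x=-1.331: |R|=0.93440 <1
  x=-0.903: |R|=0.67944 <1
  x=-0.701: |R|=0.65000 <1
  x=-1.909: |R|=1.69406 >1
  x=-1.893: |R|=1.66661 >1
Stable set (-1.4000, 0).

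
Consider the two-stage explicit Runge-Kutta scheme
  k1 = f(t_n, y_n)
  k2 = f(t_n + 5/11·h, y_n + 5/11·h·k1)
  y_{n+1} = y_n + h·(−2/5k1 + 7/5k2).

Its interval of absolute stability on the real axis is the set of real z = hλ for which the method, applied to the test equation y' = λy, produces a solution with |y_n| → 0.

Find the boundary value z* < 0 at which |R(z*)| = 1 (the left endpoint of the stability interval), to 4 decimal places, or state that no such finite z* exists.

z* = -1.5714.

On y'=λy, z=hλ:
  k1=λy_n ⇒ h·k1=z·y_n;  k2=λ(1+5/11z)y_n ⇒ h·k2=z(1+5/11z)y_n
  y_{n+1}/y_n = 1 − 2/5z + 7/5z(1+5/11z) = 1 + z + 7/11z²
  Hence R(z) = 1 + z + 7/11z².

Boundary: |R(x)|=1, x<0.
x=-1.34: |R|=0.8027
R=1: x+7/11x²=0 ⇒ x=−11/7=-1.5714; min R=1−1/(4·7/11)=0.6071>−1
Confirm numerically:
  x=-1.489: |R|=0.92190 <1
  x=-1.379: |R|=0.83114 <1
  x=-1.360: |R|=0.81702 <1
  x=-2.163: |R|=1.81427 >1
  x=-1.725: |R|=1.16858 >1
  x=-1.645: |R|=1.07702 >1
Stable set (-1.5714, 0).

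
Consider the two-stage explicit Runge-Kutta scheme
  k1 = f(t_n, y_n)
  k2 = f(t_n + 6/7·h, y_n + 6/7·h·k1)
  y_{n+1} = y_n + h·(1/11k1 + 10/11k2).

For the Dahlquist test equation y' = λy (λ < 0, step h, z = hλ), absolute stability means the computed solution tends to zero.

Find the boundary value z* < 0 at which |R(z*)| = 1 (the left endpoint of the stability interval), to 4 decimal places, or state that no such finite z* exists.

left endpoint -1.2833.

Test eqn y'=λy, z=hλ:
  k1=λy_n ⇒ h·k1=z·y_n;  k2=λ(1+6/7z)y_n ⇒ h·k2=z(1+6/7z)y_n
  y_{n+1}/y_n = 1 + 1/11z + 10/11z(1+6/7z) = 1 + z + 60/77z²
  so R(z) = 1 + z + 60/77z².

Find x<0 with |R(x)|<1.
x=-1.63: |R|=1.4403
R=1: x+60/77x²=0 ⇒ x=−77/60=-1.2833; min R=1−1/(4·60/77)=0.6792>−1
Confirm numerically:
  x=-0.940: |R|=0.74852 <1
  x=-0.622: |R|=0.67947 <1
  x=-0.550: |R|=0.68571 <1
  x=-1.870: |R|=1.85486 >1
  x=-1.537: |R|=1.30381 >1
Stable set (-1.2833, 0).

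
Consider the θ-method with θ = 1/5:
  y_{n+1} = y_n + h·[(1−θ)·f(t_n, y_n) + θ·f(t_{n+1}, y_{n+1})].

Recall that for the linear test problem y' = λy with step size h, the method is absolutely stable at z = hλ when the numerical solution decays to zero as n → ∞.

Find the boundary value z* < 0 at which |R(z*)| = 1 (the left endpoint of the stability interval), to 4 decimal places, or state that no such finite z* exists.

With y'=λy (z=hλ):
  y_{n+1} = y_n + z·[4/5·y_n + 1/5·y_{n+1}] ⇒ (1 − 1/5z)y_{n+1} = (1 + 4/5z)y_n
  R(z) = (1 + 4/5z)/(1 − 1/5z).

Boundary: |R(x)|=1, x<0.
x=-1.6: |R|=0.2121
R=−1: 1+4/5x = −1+1/5x ⇒ -3/5x=2 ⇒ x=2/(-3/5)=-3.3333
Confirm numerically:
  x=-2.717: |R|=0.76040 <1
  x=-2.352: |R|=0.59956 <1
  x=-2.156: |R|=0.50643 <1
  x=-1.423: |R|=0.10774 <1
  x=-3.775: |R|=1.15100 >1
  x=-3.668: |R|=1.11583 >1
Stable set (-3.3333, 0).

z* = -3.3333.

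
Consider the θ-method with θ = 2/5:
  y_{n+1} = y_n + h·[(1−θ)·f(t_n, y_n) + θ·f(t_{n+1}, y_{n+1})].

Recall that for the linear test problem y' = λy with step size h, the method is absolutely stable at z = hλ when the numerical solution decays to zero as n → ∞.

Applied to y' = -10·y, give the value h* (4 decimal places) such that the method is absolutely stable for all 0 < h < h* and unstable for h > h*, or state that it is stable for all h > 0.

(-10.0000,0); λ=-10 ⇒ h* = (10)/10 = 1.0000.

On y'=λy, z=hλ:
  y_{n+1} = y_n + z·[3/5·y_n + 2/5·y_{n+1}] ⇒ (1 − 2/5z)y_{n+1} = (1 + 3/5z)y_n
  ⇒ R(z) = (1 + 3/5z)/(1 − 2/5z).

Find x<0 with |R(x)|<1.
x=-1.29: |R|=0.1491
R=−1: 1+3/5x = −1+2/5x ⇒ -1/5x=2 ⇒ x=2/(-1/5)=-10.0000
Confirm numerically:
  x=-9.962: |R|=0.99848 <1
  x=-8.648: |R|=0.93936 <1
  x=-8.148: |R|=0.91304 <1
  x=-5.868: |R|=0.75311 <1
  x=-10.147: |R|=1.00581 >1
  x=-10.032: |R|=1.00128 >1
Stable set (-10.0000, 0).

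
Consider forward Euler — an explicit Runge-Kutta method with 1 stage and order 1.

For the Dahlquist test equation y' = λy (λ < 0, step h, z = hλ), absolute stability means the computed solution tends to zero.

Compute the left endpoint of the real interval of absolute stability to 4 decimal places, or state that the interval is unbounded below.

Test eqn y'=λy, z=hλ:
  order 1, 1-stage ⇒ R(z)=1+z
  (e.g. R(-1.77)=-0.77000, |R|=0.77000)

Find x<0 with |R(x)|<1.
x=-1.77: |R|=0.7700
|R(-2.04)|=1.0400 |R(-2)|=1.0000 |R(-1.1)|=0.1000
Bisect:
  x_lo=-2.4672 |R|=1.4672  x_hi=-0.2326 |R|=0.7674
  mid=-1.34991 |R|=0.34991 →hi
  mid=-1.90855 |R|=0.90855 →hi
  mid=-2.18786 |R|=1.18786 →lo
  mid=-2.04820 |R|=1.04820 →lo
  mid=-1.97837 |R|=0.97837 →hi
  mid=-2.01329 |R|=1.01329 →lo
  mid=-1.99583 |R|=0.99583 →hi
  mid=-2.00456 |R|=1.00456 →lo
  ...
  [-2.00006,-1.99992] ⇒ x*=-2.0000
Stable set (-2.0000, 0).

z* = -2.0000.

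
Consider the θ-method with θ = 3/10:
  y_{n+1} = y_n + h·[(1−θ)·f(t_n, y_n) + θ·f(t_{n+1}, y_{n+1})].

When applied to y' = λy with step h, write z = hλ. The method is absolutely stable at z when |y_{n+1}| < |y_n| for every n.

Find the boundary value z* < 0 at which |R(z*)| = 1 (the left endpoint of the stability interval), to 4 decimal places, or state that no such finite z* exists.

left endpoint -5.0000.

Test eqn y'=λy, z=hλ:
  y_{n+1} = y_n + z·[7/10·y_n + 3/10·y_{n+1}] ⇒ (1 − 3/10z)y_{n+1} = (1 + 7/10z)y_n
  so R(z) = (1 + 7/10z)/(1 − 3/10z).

Find x<0 with |R(x)|<1.
x=-0.6: |R|=0.4915
R=−1: 1+7/10x = −1+3/10x ⇒ -2/5x=2 ⇒ x=2/(-2/5)=-5.0000
Confirm numerically:
  x=-4.895: |R|=0.98299 <1
  x=-3.029: |R|=0.58694 <1
  x=-2.383: |R|=0.38959 <1
  x=-5.518: |R|=1.07803 >1
  x=-5.361: |R|=1.05536 >1
  x=-5.041: |R|=1.00653 >1
Interval (-5.0000, 0).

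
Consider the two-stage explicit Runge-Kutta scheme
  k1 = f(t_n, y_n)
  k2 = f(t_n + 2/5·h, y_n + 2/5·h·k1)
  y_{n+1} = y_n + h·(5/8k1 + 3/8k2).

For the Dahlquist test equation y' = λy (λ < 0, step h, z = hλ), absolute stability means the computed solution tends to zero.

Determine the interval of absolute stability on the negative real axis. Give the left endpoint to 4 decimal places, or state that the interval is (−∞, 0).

z∈(-6.6667,0).

On y'=λy, z=hλ:
  k1=λy_n ⇒ h·k1=z·y_n;  k2=λ(1+2/5z)y_n ⇒ h·k2=z(1+2/5z)y_n
  y_{n+1}/y_n = 1 + 5/8z + 3/8z(1+2/5z) = 1 + z + 3/20z²
  R(z) = 1 + z + 3/20z².

Find x<0 with |R(x)|<1.
x=-1.06: |R|=0.1085
R=1: x+3/20x²=0 ⇒ x=−20/3=-6.6667; min R=1−1/(4·3/20)=-0.6667>−1
Confirm numerically:
  x=-6.423: |R|=0.76524 <1
  x=-4.523: |R|=0.45437 <1
  x=-3.051: |R|=0.65471 <1
  x=-7.111: |R|=1.47395 >1
  x=-6.936: |R|=1.28021 >1
Stable set (-6.6667, 0).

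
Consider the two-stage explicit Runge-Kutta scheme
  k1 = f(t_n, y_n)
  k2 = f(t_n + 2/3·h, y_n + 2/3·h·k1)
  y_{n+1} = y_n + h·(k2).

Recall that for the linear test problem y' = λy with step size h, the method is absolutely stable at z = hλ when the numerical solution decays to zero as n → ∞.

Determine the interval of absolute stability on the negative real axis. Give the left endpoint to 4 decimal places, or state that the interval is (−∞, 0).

z∈(-1.5000,0).

On y'=λy, z=hλ:
  k1=λy_n ⇒ h·k1=z·y_n;  k2=λ(1+2/3z)y_n ⇒ h·k2=z(1+2/3z)y_n
  y_{n+1}/y_n = 1 + z(1+2/3z) = 1 + z + 2/3z²
  R(z) = 1 + z + 2/3z².

Boundary: |R(x)|=1, x<0.
x=-1.39: |R|=0.8981
R=1: x+2/3x²=0 ⇒ x=−3/2=-1.5000; min R=1−1/(4·2/3)=0.6250>−1
Confirm numerically:
  x=-1.445: |R|=0.94702 <1
  x=-0.897: |R|=0.63941 <1
  x=-0.703: |R|=0.62647 <1
  x=-0.650: |R|=0.63167 <1
  x=-1.771: |R|=1.31996 >1
  x=-1.696: |R|=1.22161 >1
  x=-1.662: |R|=1.17950 >1
So |R|<1 on (-1.5000, 0).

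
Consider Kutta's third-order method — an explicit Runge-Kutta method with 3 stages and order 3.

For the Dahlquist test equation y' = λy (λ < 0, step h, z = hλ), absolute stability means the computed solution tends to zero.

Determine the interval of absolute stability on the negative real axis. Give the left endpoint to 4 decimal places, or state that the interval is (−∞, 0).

Set f=λy, z=hλ:
  order 3, 3-stage ⇒ R(z)=1+z+z^2/2+z^3/6
  (e.g. R(-1.16)=0.25265, |R|=0.25265)

Boundary: |R(x)|=1, x<0.
x=-1.16: |R|=0.2527
|R(-1.34)|=0.1568 |R(-0.88)|=0.3936 |R(-0.73)|=0.4716
Bisect:
  x_lo=-3.1017 |R|=2.2649  x_hi=-0.2572 |R|=0.7730
  mid=-1.67948 |R|=0.05869 →hi
  mid=-2.39061 |R|=0.81016 →hi
  mid=-2.74617 |R|=1.42713 →lo
  mid=-2.56839 |R|=1.09386 →lo
  mid=-2.47950 |R|=0.94616 →hi
  mid=-2.52394 |R|=1.01851 →lo
  mid=-2.50172 |R|=0.98196 →hi
  mid=-2.51283 |R|=1.00014 →lo
  ...
  [-2.51283,-2.51266] ⇒ x*=-2.5127
Interval (-2.5127, 0).

z∈(-2.5127,0).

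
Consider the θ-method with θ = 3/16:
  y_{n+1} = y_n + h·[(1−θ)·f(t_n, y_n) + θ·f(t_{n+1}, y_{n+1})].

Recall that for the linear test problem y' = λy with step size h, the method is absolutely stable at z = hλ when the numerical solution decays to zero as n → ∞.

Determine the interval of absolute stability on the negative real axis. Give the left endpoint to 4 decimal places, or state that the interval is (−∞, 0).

Test eqn y'=λy, z=hλ:
  y_{n+1} = y_n + z·[13/16·y_n + 3/16·y_{n+1}] ⇒ (1 − 3/16z)y_{n+1} = (1 + 13/16z)y_n
  ⇒ R(z) = (1 + 13/16z)/(1 − 3/16z).

Find x<0 with |R(x)|<1.
x=-0.55: |R|=0.5014
R=−1: 1+13/16x = −1+3/16x ⇒ -5/8x=2 ⇒ x=2/(-5/8)=-3.2000
Confirm numerically:
  x=-2.785: |R|=0.82960 <1
  x=-1.859: |R|=0.37850 <1
  x=-1.319: |R|=0.05747 <1
  x=-3.742: |R|=1.19907 >1
  x=-3.360: |R|=1.06135 >1
  x=-3.224: |R|=1.00935 >1
So |R|<1 on (-3.2000, 0).

(-3.2000, 0).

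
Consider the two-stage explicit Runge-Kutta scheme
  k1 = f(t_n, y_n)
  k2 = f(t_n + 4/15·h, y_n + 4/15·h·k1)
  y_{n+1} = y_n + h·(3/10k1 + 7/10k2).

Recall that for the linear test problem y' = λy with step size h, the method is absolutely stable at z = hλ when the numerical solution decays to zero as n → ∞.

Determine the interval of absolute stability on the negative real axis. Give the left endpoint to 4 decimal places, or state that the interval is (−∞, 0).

Set f=λy, z=hλ:
  k1=λy_n ⇒ h·k1=z·y_n;  k2=λ(1+4/15z)y_n ⇒ h·k2=z(1+4/15z)y_n
  y_{n+1}/y_n = 1 + 3/10z + 7/10z(1+4/15z) = 1 + z + 14/75z²
  so R(z) = 1 + z + 14/75z².

Solve |R(x)|<1 on ℝ⁻.
x=-1.66: |R|=0.1456
R=1: x+14/75x²=0 ⇒ x=−75/14=-5.3571; min R=1−1/(4·14/75)=-0.3393>−1
Confirm numerically:
  x=-5.271: |R|=0.91524 <1
  x=-4.865: |R|=0.55307 <1
  x=-4.391: |R|=0.20810 <1
  x=-5.937: |R|=1.64262 >1
  x=-5.793: |R|=1.47132 >1
  x=-5.648: |R|=1.30665 >1
Interval (-5.3571, 0).

(-5.3571, 0).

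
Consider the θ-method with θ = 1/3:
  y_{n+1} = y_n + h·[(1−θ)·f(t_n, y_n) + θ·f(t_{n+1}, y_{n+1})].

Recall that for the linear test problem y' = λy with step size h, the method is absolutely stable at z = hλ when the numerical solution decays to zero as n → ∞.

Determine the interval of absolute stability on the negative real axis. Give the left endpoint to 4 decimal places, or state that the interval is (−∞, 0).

(-6.0000, 0).

Test eqn y'=λy, z=hλ:
  y_{n+1} = y_n + z·[2/3·y_n + 1/3·y_{n+1}] ⇒ (1 − 1/3z)y_{n+1} = (1 + 2/3z)y_n
  ⇒ R(z) = (1 + 2/3z)/(1 − 1/3z).

Boundary: |R(x)|=1, x<0.
x=-0.31: |R|=0.7190
R=−1: 1+2/3x = −1+1/3x ⇒ -1/3x=2 ⇒ x=2/(-1/3)=-6.0000
Confirm numerically:
  x=-5.271: |R|=0.91186 <1
  x=-4.645: |R|=0.82276 <1
  x=-4.332: |R|=0.77250 <1
  x=-6.469: |R|=1.04953 >1
  x=-6.385: |R|=1.04102 >1
So |R|<1 on (-6.0000, 0).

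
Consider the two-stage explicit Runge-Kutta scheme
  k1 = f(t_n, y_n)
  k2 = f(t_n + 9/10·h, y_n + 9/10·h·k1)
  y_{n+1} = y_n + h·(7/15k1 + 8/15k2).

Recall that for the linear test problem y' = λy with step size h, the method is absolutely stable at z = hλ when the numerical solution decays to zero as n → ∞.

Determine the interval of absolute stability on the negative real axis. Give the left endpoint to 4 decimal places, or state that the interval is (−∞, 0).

Test eqn y'=λy, z=hλ:
  k1=λy_n ⇒ h·k1=z·y_n;  k2=λ(1+9/10z)y_n ⇒ h·k2=z(1+9/10z)y_n
  y_{n+1}/y_n = 1 + 7/15z + 8/15z(1+9/10z) = 1 + z + 12/25z²
  ⇒ R(z) = 1 + z + 12/25z².

Find x<0 with |R(x)|<1.
x=-1.75: |R|=0.7200
R=1: x+12/25x²=0 ⇒ x=−25/12=-2.0833; min R=1−1/(4·12/25)=0.4792>−1
Confirm numerically:
  x=-1.446: |R|=0.55764 <1
  x=-1.366: |R|=0.52966 <1
  x=-1.228: |R|=0.49583 <1
  x=-0.936: |R|=0.48453 <1
  x=-2.601: |R|=1.64630 >1
  x=-2.537: |R|=1.55246 >1
  x=-2.131: |R|=1.04876 >1
So |R|<1 on (-2.0833, 0).

z∈(-2.0833,0).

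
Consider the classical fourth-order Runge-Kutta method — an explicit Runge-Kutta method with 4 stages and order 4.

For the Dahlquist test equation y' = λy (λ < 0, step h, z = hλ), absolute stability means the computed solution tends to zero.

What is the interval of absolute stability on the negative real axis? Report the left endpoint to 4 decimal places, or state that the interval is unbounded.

Test eqn y'=λy, z=hλ:
  order 4, 4-stage ⇒ R(z)=1+z+z^2/2+z^3/6+z^4/24
  (e.g. R(-1.21)=0.31611, |R|=0.31611)

Boundary: |R(x)|=1, x<0.
x=-1.21: |R|=0.3161
|R(-2.4)|=0.5584 |R(-0.6)|=0.5494 |R(-0.52)|=0.5948
Bisect:
  x_lo=-3.4508 |R|=2.5629  x_hi=-0.2782 |R|=0.7571
  mid=-1.86451 |R|=0.29695 →hi
  mid=-2.65766 |R|=0.82401 →hi
  mid=-3.05423 |R|=1.48719 →lo
  mid=-2.85594 |R|=1.11185 →lo
  mid=-2.75680 |R|=0.95788 →hi
  mid=-2.80637 |R|=1.03225 →lo
  mid=-2.78159 |R|=0.99442 →hi
  mid=-2.79398 |R|=1.01317 →lo
  mid=-2.78778 |R|=1.00376 →lo
  ...
  [-2.78546,-2.78527] ⇒ x*=-2.7853
Interval (-2.7853, 0).

z∈(-2.7853,0).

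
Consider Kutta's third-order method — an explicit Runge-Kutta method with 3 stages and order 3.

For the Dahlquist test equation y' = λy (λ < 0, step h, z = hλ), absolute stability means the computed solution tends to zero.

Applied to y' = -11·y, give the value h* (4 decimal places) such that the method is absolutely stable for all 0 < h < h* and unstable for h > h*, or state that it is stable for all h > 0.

Test eqn y'=λy, z=hλ:
  order 3, 3-stage ⇒ R(z)=1+z+z^2/2+z^3/6
  (e.g. R(-1.14)=0.26288, |R|=0.26288)

Boundary: |R(x)|=1, x<0.
x=-1.14: |R|=0.2629
|R(-2.89)|=1.7369 |R(-2.87)|=1.6915 |R(-2.84)|=1.6249
Bisect:
  x_lo=-2.8468 |R|=1.6399  x_hi=-0.3801 |R|=0.6830
  mid=-1.61344 |R|=0.01186 →hi
  mid=-2.23013 |R|=0.59197 →hi
  mid=-2.53847 |R|=1.04280 →lo
  mid=-2.38430 |R|=0.80094 →hi
  mid=-2.46139 |R|=0.91753 →hi
  mid=-2.49993 |R|=0.97905 →hi
  mid=-2.51920 |R|=1.01064 →lo
  mid=-2.50956 |R|=0.99478 →hi
  mid=-2.51438 |R|=1.00269 →lo
  mid=-2.51197 |R|=0.99873 →hi
  ...
  [-2.51288,-2.51273] ⇒ x*=-2.5127
So |R|<1 on (-2.5127, 0).

(-2.5127,0); λ=-11 ⇒ h* = 0.2284.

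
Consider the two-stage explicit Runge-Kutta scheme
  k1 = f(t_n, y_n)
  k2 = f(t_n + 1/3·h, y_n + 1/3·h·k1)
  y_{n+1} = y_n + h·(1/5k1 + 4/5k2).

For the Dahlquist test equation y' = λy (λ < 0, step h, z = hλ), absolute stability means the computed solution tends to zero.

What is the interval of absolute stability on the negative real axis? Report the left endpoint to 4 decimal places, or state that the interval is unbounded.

On y'=λy, z=hλ:
  k1=λy_n ⇒ h·k1=z·y_n;  k2=λ(1+1/3z)y_n ⇒ h·k2=z(1+1/3z)y_n
  y_{n+1}/y_n = 1 + 1/5z + 4/5z(1+1/3z) = 1 + z + 4/15z²
  Hence R(z) = 1 + z + 4/15z².

Need |R(x)|<1, x<0.
x=-1.68: |R|=0.0726
R=1: x+4/15x²=0 ⇒ x=−15/4=-3.7500; min R=1−1/(4·4/15)=0.0625>−1
Confirm numerically:
  x=-3.108: |R|=0.46791 <1
  x=-2.919: |R|=0.35315 <1
  x=-2.806: |R|=0.29364 <1
  x=-1.601: |R|=0.08252 <1
  x=-4.122: |R|=1.40890 >1
  x=-3.774: |R|=1.02415 >1
Interval (-3.7500, 0).

z∈(-3.7500,0).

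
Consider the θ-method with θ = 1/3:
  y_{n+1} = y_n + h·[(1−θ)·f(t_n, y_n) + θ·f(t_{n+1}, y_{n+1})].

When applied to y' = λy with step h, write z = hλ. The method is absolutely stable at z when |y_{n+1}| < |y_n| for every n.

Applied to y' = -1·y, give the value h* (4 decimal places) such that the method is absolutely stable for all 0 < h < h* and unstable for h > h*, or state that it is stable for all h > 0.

(-6.0000,0); λ=-1 ⇒ h* = (6)/1 = 6.0000.

Set f=λy, z=hλ:
  y_{n+1} = y_n + z·[2/3·y_n + 1/3·y_{n+1}] ⇒ (1 − 1/3z)y_{n+1} = (1 + 2/3z)y_n
  ⇒ R(z) = (1 + 2/3z)/(1 − 1/3z).

Need |R(x)|<1, x<0.
x=-1.66: |R|=0.0687
R=−1: 1+2/3x = −1+1/3x ⇒ -1/3x=2 ⇒ x=2/(-1/3)=-6.0000
Confirm numerically:
  x=-5.832: |R|=0.98098 <1
  x=-5.220: |R|=0.90511 <1
  x=-3.416: |R|=0.59726 <1
  x=-3.173: |R|=0.54204 <1
  x=-6.230: |R|=1.02492 >1
  x=-6.224: |R|=1.02428 >1
Interval (-6.0000, 0).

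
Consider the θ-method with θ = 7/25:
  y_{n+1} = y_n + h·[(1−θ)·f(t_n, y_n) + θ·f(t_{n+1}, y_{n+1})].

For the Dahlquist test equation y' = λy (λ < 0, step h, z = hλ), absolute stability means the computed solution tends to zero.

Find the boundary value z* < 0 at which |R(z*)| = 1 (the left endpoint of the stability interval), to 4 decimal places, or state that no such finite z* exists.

Set f=λy, z=hλ:
  y_{n+1} = y_n + z·[18/25·y_n + 7/25·y_{n+1}] ⇒ (1 − 7/25z)y_{n+1} = (1 + 18/25z)y_n
  Hence R(z) = (1 + 18/25z)/(1 − 7/25z).

Find x<0 with |R(x)|<1.
x=-0.66: |R|=0.4429
R=−1: 1+18/25x = −1+7/25x ⇒ -11/25x=2 ⇒ x=2/(-11/25)=-4.5455
Confirm numerically:
  x=-4.376: |R|=0.96649 <1
  x=-3.253: |R|=0.70239 <1
  x=-2.995: |R|=0.62896 <1
  x=-4.875: |R|=1.06131 >1
  x=-4.780: |R|=1.04413 >1
Stable set (-4.5455, 0).

z* = -4.5455.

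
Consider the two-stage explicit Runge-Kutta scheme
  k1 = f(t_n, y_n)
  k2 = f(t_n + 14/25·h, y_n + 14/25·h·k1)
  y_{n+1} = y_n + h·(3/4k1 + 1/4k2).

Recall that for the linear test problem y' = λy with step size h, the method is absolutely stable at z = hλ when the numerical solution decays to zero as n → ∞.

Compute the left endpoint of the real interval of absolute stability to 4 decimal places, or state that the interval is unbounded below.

Test eqn y'=λy, z=hλ:
  k1=λy_n ⇒ h·k1=z·y_n;  k2=λ(1+14/25z)y_n ⇒ h·k2=z(1+14/25z)y_n
  y_{n+1}/y_n = 1 + 3/4z + 1/4z(1+14/25z) = 1 + z + 7/50z²
  Hence R(z) = 1 + z + 7/50z².

Find x<0 with |R(x)|<1.
x=-1.34: |R|=0.0886
R=1: x+7/50x²=0 ⇒ x=−50/7=-7.1429; min R=1−1/(4·7/50)=-0.7857>−1
Confirm numerically:
  x=-5.561: |R|=0.23154 <1
  x=-5.336: |R|=0.34979 <1
  x=-4.745: |R|=0.59290 <1
  x=-3.372: |R|=0.78015 <1
  x=-7.397: |R|=1.26319 >1
  x=-7.362: |R|=1.22587 >1
  x=-7.357: |R|=1.22056 >1
Interval (-7.1429, 0).

z* = -7.1429.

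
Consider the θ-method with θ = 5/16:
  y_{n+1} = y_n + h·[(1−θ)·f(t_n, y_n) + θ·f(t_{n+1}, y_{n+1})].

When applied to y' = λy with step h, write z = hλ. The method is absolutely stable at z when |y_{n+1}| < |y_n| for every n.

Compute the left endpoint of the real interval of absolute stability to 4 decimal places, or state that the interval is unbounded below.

With y'=λy (z=hλ):
  y_{n+1} = y_n + z·[11/16·y_n + 5/16·y_{n+1}] ⇒ (1 − 5/16z)y_{n+1} = (1 + 11/16z)y_n
  Hence R(z) = (1 + 11/16z)/(1 − 5/16z).

Boundary: |R(x)|=1, x<0.
x=-1.36: |R|=0.0456
R=−1: 1+11/16x = −1+5/16x ⇒ -3/8x=2 ⇒ x=2/(-3/8)=-5.3333
Confirm numerically:
  x=-4.731: |R|=0.90886 <1
  x=-4.729: |R|=0.90854 <1
  x=-3.541: |R|=0.68094 <1
  x=-2.560: |R|=0.42222 <1
  x=-5.707: |R|=1.05034 >1
  x=-5.614: |R|=1.03821 >1
  x=-5.544: |R|=1.02891 >1
So |R|<1 on (-5.3333, 0).

z* = -5.3333.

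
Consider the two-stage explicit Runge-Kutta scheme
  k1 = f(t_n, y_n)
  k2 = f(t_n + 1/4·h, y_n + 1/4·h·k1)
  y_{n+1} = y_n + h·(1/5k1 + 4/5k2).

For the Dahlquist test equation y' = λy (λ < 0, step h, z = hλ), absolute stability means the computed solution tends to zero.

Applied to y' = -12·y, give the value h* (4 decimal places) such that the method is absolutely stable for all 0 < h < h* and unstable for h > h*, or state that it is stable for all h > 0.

On y'=λy, z=hλ:
  k1=λy_n ⇒ h·k1=z·y_n;  k2=λ(1+1/4z)y_n ⇒ h·k2=z(1+1/4z)y_n
  y_{n+1}/y_n = 1 + 1/5z + 4/5z(1+1/4z) = 1 + z + 1/5z²
  so R(z) = 1 + z + 1/5z².

Find x<0 with |R(x)|<1.
x=-1.15: |R|=0.1145
R=1: x+1/5x²=0 ⇒ x=−5=-5.0000; min R=1−1/(4·1/5)=-0.2500>−1
Confirm numerically:
  x=-4.262: |R|=0.37093 <1
  x=-3.862: |R|=0.12101 <1
  x=-3.767: |R|=0.07106 <1
  x=-2.082: |R|=0.21506 <1
  x=-5.596: |R|=1.66704 >1
  x=-5.442: |R|=1.48107 >1
  x=-5.138: |R|=1.14181 >1
So |R|<1 on (-5.0000, 0).

(-5.0000,0); λ=-12 ⇒ h* = (5)/12 = 0.4167.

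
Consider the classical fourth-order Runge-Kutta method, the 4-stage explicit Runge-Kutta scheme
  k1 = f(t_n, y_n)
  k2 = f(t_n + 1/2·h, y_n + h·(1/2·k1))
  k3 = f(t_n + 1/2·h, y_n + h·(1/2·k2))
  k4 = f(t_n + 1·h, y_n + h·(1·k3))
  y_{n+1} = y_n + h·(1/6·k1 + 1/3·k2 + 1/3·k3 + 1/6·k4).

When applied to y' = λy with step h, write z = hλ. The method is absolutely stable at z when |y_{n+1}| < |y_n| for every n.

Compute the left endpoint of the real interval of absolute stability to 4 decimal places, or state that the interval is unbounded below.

With y'=λy (z=hλ):
  order 4, 4-stage ⇒ R(z)=1+z+z^2/2+z^3/6+z^4/24
  (e.g. R(-1.39)=0.28399, |R|=0.28399)

Solve |R(x)|<1 on ℝ⁻.
x=-1.39: |R|=0.2840
|R(-2.18)|=0.4105 |R(-2.1)|=0.3718 |R(-1.48)|=0.2748
Bisect:
  x_lo=-3.4303 |R|=2.4950  x_hi=-0.3825 |R|=0.6822
  mid=-1.90638 |R|=0.30637 →hi
  mid=-2.66833 |R|=0.83751 →hi
  mid=-3.04931 |R|=1.47669 →lo
  mid=-2.85882 |R|=1.11663 →lo
  mid=-2.76357 |R|=0.96774 →hi
  mid=-2.81120 |R|=1.03976 →lo
  mid=-2.78739 |R|=1.00316 →lo
  mid=-2.77548 |R|=0.98530 →hi
  ...
  [-2.78534,-2.78515] ⇒ x*=-2.7853
Interval (-2.7853, 0).

left endpoint -2.7853.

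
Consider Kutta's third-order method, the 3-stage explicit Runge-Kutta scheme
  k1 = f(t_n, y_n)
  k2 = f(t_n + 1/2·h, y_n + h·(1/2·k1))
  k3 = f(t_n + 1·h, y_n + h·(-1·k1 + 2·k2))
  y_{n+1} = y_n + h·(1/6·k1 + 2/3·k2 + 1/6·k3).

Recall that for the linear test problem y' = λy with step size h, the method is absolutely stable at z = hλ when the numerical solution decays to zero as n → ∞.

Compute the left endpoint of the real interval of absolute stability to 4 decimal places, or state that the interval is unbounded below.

left endpoint -2.5127.

Test eqn y'=λy, z=hλ:
  order 3, 3-stage ⇒ R(z)=1+z+z^2/2+z^3/6
  (e.g. R(-1.13)=0.26797, |R|=0.26797)

Find x<0 with |R(x)|<1.
x=-1.13: |R|=0.2680
|R(-2.68)|=1.2969 |R(-1.9)|=0.2382 |R(-0.52)|=0.5918
Bisect:
  x_lo=-3.0379 |R|=2.0962  x_hi=-0.1223 |R|=0.8849
  mid=-1.58009 |R|=0.01076 →hi
  mid=-2.30899 |R|=0.69498 →hi
  mid=-2.67345 |R|=1.28445 →lo
  mid=-2.49122 |R|=0.96496 →hi
  mid=-2.58233 |R|=1.11814 →lo
  mid=-2.53678 |R|=1.03995 →lo
  mid=-2.51400 |R|=1.00206 →lo
  ...
  [-2.51275,-2.51257] ⇒ x*=-2.5127
Interval (-2.5127, 0).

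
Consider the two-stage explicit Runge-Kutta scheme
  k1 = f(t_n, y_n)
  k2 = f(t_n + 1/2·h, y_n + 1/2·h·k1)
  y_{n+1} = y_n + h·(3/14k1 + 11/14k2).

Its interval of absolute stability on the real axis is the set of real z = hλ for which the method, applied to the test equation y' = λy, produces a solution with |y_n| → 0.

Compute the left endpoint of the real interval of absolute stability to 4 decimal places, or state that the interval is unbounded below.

Test eqn y'=λy, z=hλ:
  k1=λy_n ⇒ h·k1=z·y_n;  k2=λ(1+1/2z)y_n ⇒ h·k2=z(1+1/2z)y_n
  y_{n+1}/y_n = 1 + 3/14z + 11/14z(1+1/2z) = 1 + z + 11/28z²
  R(z) = 1 + z + 11/28z².

Boundary: |R(x)|=1, x<0.
x=-0.32: |R|=0.7202
R=1: x+11/28x²=0 ⇒ x=−28/11=-2.5455; min R=1−1/(4·11/28)=0.3636>−1
Confirm numerically:
  x=-1.722: |R|=0.44293 <1
  x=-1.447: |R|=0.37557 <1
  x=-1.031: |R|=0.38659 <1
  x=-2.976: |R|=1.50337 >1
  x=-2.753: |R|=1.22447 >1
So |R|<1 on (-2.5455, 0).

left endpoint -2.5455.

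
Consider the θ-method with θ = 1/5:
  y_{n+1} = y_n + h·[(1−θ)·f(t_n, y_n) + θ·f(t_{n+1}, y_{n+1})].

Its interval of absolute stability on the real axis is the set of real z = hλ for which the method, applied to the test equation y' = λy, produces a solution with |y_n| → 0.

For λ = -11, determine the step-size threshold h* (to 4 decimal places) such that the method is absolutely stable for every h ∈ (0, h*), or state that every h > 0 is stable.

(-3.3333,0); λ=-11 ⇒ h* = (10/3)/11 = 0.3030.

With y'=λy (z=hλ):
  y_{n+1} = y_n + z·[4/5·y_n + 1/5·y_{n+1}] ⇒ (1 − 1/5z)y_{n+1} = (1 + 4/5z)y_n
  R(z) = (1 + 4/5z)/(1 − 1/5z).

Solve |R(x)|<1 on ℝ⁻.
x=-1.47: |R|=0.1360
R=−1: 1+4/5x = −1+1/5x ⇒ -3/5x=2 ⇒ x=2/(-3/5)=-3.3333
Confirm numerically:
  x=-3.304: |R|=0.98940 <1
  x=-2.016: |R|=0.43672 <1
  x=-1.907: |R|=0.38048 <1
  x=-3.576: |R|=1.08489 >1
  x=-3.554: |R|=1.07739 >1
Stable set (-3.3333, 0).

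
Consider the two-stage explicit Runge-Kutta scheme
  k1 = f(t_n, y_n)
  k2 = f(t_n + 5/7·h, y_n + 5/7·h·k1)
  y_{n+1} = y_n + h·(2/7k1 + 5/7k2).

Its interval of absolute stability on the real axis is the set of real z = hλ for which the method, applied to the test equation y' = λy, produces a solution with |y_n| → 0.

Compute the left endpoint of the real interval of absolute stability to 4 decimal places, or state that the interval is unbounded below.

z* = -1.9600.

Set f=λy, z=hλ:
  k1=λy_n ⇒ h·k1=z·y_n;  k2=λ(1+5/7z)y_n ⇒ h·k2=z(1+5/7z)y_n
  y_{n+1}/y_n = 1 + 2/7z + 5/7z(1+5/7z) = 1 + z + 25/49z²
  Hence R(z) = 1 + z + 25/49z².

Find x<0 with |R(x)|<1.
x=-1.64: |R|=0.7322
R=1: x+25/49x²=0 ⇒ x=−49/25=-1.9600; min R=1−1/(4·25/49)=0.5100>−1
Confirm numerically:
  x=-1.620: |R|=0.71898 <1
  x=-1.371: |R|=0.58800 <1
  x=-1.329: |R|=0.57214 <1
  x=-2.509: |R|=1.70278 >1
  x=-2.280: |R|=1.37224 >1
Stable set (-1.9600, 0).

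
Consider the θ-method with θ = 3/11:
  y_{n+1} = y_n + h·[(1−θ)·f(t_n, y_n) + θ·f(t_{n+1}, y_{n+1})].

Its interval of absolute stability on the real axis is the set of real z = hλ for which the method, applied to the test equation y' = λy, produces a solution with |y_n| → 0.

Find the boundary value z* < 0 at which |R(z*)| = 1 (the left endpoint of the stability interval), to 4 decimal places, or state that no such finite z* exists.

Test eqn y'=λy, z=hλ:
  y_{n+1} = y_n + z·[8/11·y_n + 3/11·y_{n+1}] ⇒ (1 − 3/11z)y_{n+1} = (1 + 8/11z)y_n
  ⇒ R(z) = (1 + 8/11z)/(1 − 3/11z).

Boundary: |R(x)|=1, x<0.
x=-1.05: |R|=0.1837
R=−1: 1+8/11x = −1+3/11x ⇒ -5/11x=2 ⇒ x=2/(-5/11)=-4.4000
Confirm numerically:
  x=-4.283: |R|=0.97547 <1
  x=-4.272: |R|=0.97313 <1
  x=-3.342: |R|=0.74841 <1
  x=-2.970: |R|=0.64088 <1
  x=-4.542: |R|=1.02883 >1
  x=-4.509: |R|=1.02222 >1
  x=-4.465: |R|=1.01332 >1
Interval (-4.4000, 0).

z* = -4.4000.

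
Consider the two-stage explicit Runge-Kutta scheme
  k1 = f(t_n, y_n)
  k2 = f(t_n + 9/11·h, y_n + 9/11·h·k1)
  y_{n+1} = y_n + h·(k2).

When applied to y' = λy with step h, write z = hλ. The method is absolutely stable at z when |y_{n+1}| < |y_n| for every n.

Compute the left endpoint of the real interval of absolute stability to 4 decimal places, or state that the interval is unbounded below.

left endpoint -1.2222.

Set f=λy, z=hλ:
  k1=λy_n ⇒ h·k1=z·y_n;  k2=λ(1+9/11z)y_n ⇒ h·k2=z(1+9/11z)y_n
  y_{n+1}/y_n = 1 + z(1+9/11z) = 1 + z + 9/11z²
  ⇒ R(z) = 1 + z + 9/11z².

Find x<0 with |R(x)|<1.
x=-0.7: |R|=0.7009
R=1: x+9/11x²=0 ⇒ x=−11/9=-1.2222; min R=1−1/(4·9/11)=0.6944>−1
Confirm numerically:
  x=-1.114: |R|=0.90136 <1
  x=-0.981: |R|=0.80639 <1
  x=-0.817: |R|=0.72913 <1
  x=-1.671: |R|=1.61356 >1
  x=-1.289: |R|=1.07043 >1
So |R|<1 on (-1.2222, 0).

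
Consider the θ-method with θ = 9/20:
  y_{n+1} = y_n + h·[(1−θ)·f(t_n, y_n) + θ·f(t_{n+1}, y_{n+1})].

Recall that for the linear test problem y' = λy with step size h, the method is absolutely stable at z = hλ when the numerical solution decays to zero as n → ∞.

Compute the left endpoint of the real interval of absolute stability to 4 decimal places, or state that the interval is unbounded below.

Set f=λy, z=hλ:
  y_{n+1} = y_n + z·[11/20·y_n + 9/20·y_{n+1}] ⇒ (1 − 9/20z)y_{n+1} = (1 + 11/20z)y_n
  R(z) = (1 + 11/20z)/(1 − 9/20z).

Need |R(x)|<1, x<0.
x=-1.13: |R|=0.2509
R=−1: 1+11/20x = −1+9/20x ⇒ -1/10x=2 ⇒ x=2/(-1/10)=-20.0000
Confirm numerically:
  x=-17.683: |R|=0.97413 <1
  x=-13.743: |R|=0.91291 <1
  x=-10.455: |R|=0.83268 <1
  x=-20.600: |R|=1.00584 >1
  x=-20.376: |R|=1.00370 >1
  x=-20.192: |R|=1.00190 >1
So |R|<1 on (-20.0000, 0).

left endpoint -20.0000.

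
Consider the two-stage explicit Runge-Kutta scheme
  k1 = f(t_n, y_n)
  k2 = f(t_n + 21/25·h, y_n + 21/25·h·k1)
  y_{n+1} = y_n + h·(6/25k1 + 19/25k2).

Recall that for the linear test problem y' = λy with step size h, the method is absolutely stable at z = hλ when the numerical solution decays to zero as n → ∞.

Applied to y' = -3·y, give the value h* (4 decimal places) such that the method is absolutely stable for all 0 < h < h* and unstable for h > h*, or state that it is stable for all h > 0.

(-1.5664,0); λ=-3 ⇒ h* = (625/399)/3 = 0.5221.

Set f=λy, z=hλ:
  k1=λy_n ⇒ h·k1=z·y_n;  k2=λ(1+21/25z)y_n ⇒ h·k2=z(1+21/25z)y_n
  y_{n+1}/y_n = 1 + 6/25z + 19/25z(1+21/25z) = 1 + z + 399/625z²
  so R(z) = 1 + z + 399/625z².

Need |R(x)|<1, x<0.
x=-0.85: |R|=0.6112
R=1: x+399/625x²=0 ⇒ x=−625/399=-1.5664; min R=1−1/(4·399/625)=0.6084>−1
Confirm numerically:
  x=-1.320: |R|=0.79235 <1
  x=-1.046: |R|=0.65248 <1
  x=-0.891: |R|=0.61581 <1
  x=-0.805: |R|=0.60870 <1
  x=-2.098: |R|=1.71198 >1
  x=-1.740: |R|=1.19282 >1
So |R|<1 on (-1.5664, 0).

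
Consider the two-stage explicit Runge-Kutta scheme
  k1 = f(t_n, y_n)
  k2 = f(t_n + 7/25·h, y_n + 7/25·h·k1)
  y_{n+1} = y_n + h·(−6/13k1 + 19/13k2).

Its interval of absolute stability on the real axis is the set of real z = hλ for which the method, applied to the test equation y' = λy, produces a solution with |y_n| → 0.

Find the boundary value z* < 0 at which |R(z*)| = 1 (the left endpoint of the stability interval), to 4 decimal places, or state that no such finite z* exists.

With y'=λy (z=hλ):
  k1=λy_n ⇒ h·k1=z·y_n;  k2=λ(1+7/25z)y_n ⇒ h·k2=z(1+7/25z)y_n
  y_{n+1}/y_n = 1 − 6/13z + 19/13z(1+7/25z) = 1 + z + 133/325z²
  ⇒ R(z) = 1 + z + 133/325z².

Find x<0 with |R(x)|<1.
x=-0.44: |R|=0.6392
R=1: x+133/325x²=0 ⇒ x=−325/133=-2.4436; min R=1−1/(4·133/325)=0.3891>−1
Confirm numerically:
  x=-1.962: |R|=0.61331 <1
  x=-1.315: |R|=0.39265 <1
  x=-1.203: |R|=0.38924 <1
  x=-1.010: |R|=0.40746 <1
  x=-2.979: |R|=1.65269 >1
  x=-2.743: |R|=1.33607 >1
  x=-2.715: |R|=1.30153 >1
Interval (-2.4436, 0).

left endpoint -2.4436.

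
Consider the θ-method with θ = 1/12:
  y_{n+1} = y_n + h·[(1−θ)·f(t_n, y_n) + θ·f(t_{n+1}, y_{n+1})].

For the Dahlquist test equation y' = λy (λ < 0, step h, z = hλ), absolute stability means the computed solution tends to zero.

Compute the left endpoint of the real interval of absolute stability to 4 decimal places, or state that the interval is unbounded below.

z* = -2.4000.

With y'=λy (z=hλ):
  y_{n+1} = y_n + z·[11/12·y_n + 1/12·y_{n+1}] ⇒ (1 − 1/12z)y_{n+1} = (1 + 11/12z)y_n
  R(z) = (1 + 11/12z)/(1 − 1/12z).

Boundary: |R(x)|=1, x<0.
x=-0.5: |R|=0.5200
R=−1: 1+11/12x = −1+1/12x ⇒ -5/6x=2 ⇒ x=2/(-5/6)=-2.4000
Confirm numerically:
  x=-1.978: |R|=0.69810 <1
  x=-1.125: |R|=0.02857 <1
  x=-1.054: |R|=0.03110 <1
  x=-2.844: |R|=1.29911 >1
  x=-2.588: |R|=1.12887 >1
  x=-2.476: |R|=1.05250 >1
So |R|<1 on (-2.4000, 0).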